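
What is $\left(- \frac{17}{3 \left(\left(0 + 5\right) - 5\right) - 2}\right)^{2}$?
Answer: $\frac{289}{4} \approx 72.25$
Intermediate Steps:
$\left(- \frac{17}{3 \left(\left(0 + 5\right) - 5\right) - 2}\right)^{2} = \left(- \frac{17}{3 \left(5 - 5\right) - 2}\right)^{2} = \left(- \frac{17}{3 \cdot 0 - 2}\right)^{2} = \left(- \frac{17}{0 - 2}\right)^{2} = \left(- \frac{17}{-2}\right)^{2} = \left(\left(-17\right) \left(- \frac{1}{2}\right)\right)^{2} = \left(\frac{17}{2}\right)^{2} = \frac{289}{4}$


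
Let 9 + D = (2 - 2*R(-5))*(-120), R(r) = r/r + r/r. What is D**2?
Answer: 53361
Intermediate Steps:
R(r) = 2 (R(r) = 1 + 1 = 2)
D = 231 (D = -9 + (2 - 2*2)*(-120) = -9 + (2 - 4)*(-120) = -9 - 2*(-120) = -9 + 240 = 231)
D**2 = 231**2 = 53361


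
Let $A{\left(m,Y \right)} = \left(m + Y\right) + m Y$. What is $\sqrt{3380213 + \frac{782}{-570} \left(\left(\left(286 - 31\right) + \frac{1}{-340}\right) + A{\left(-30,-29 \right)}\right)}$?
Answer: $\frac{\sqrt{121972894019}}{190} \approx 1838.1$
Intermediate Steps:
$A{\left(m,Y \right)} = Y + m + Y m$ ($A{\left(m,Y \right)} = \left(Y + m\right) + Y m = Y + m + Y m$)
$\sqrt{3380213 + \frac{782}{-570} \left(\left(\left(286 - 31\right) + \frac{1}{-340}\right) + A{\left(-30,-29 \right)}\right)} = \sqrt{3380213 + \frac{782}{-570} \left(\left(\left(286 - 31\right) + \frac{1}{-340}\right) - -811\right)} = \sqrt{3380213 + 782 \left(- \frac{1}{570}\right) \left(\left(255 - \frac{1}{340}\right) - -811\right)} = \sqrt{3380213 - \frac{391 \left(\frac{86699}{340} + 811\right)}{285}} = \sqrt{3380213 - \frac{2778699}{1900}} = \sqrt{\frac{6419626001}{1900}} = \frac{\sqrt{121972894019}}{190}$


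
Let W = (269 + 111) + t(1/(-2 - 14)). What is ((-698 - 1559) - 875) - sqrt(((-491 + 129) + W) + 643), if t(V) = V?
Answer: -3132 - 15*sqrt(47)/4 ≈ -3157.7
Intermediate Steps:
W = 6079/16 (W = (269 + 111) + 1/(-2 - 14) = 380 + 1/(-16) = 380 - 1/16 = 6079/16 ≈ 379.94)
((-698 - 1559) - 875) - sqrt(((-491 + 129) + W) + 643) = ((-698 - 1559) - 875) - sqrt(((-491 + 129) + 6079/16) + 643) = (-2257 - 875) - sqrt((-362 + 6079/16) + 643) = -3132 - sqrt(287/16 + 643) = -3132 - sqrt(10575/16) = -3132 - 15*sqrt(47)/4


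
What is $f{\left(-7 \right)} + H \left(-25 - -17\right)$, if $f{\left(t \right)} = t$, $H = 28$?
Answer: $-231$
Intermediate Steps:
$f{\left(-7 \right)} + H \left(-25 - -17\right) = -7 + 28 \left(-25 - -17\right) = -7 + 28 \left(-25 + 17\right) = -7 + 28 \left(-8\right) = -7 - 224 = -231$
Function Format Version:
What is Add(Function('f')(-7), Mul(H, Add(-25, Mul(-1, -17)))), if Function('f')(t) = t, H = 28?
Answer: -231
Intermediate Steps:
Add(Function('f')(-7), Mul(H, Add(-25, Mul(-1, -17)))) = Add(-7, Mul(28, Add(-25, Mul(-1, -17)))) = Add(-7, Mul(28, Add(-25, 17))) = Add(-7, Mul(28, -8)) = Add(-7, -224) = -231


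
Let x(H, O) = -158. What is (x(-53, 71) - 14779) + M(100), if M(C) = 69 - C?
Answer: -14968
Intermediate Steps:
(x(-53, 71) - 14779) + M(100) = (-158 - 14779) + (69 - 1*100) = -14937 + (69 - 100) = -14937 - 31 = -14968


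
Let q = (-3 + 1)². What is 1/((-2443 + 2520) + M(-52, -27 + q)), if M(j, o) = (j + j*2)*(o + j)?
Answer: 1/11777 ≈ 8.4911e-5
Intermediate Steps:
q = 4 (q = (-2)² = 4)
M(j, o) = 3*j*(j + o) (M(j, o) = (j + 2*j)*(j + o) = (3*j)*(j + o) = 3*j*(j + o))
1/((-2443 + 2520) + M(-52, -27 + q)) = 1/((-2443 + 2520) + 3*(-52)*(-52 + (-27 + 4))) = 1/(77 + 3*(-52)*(-52 - 23)) = 1/(77 + 3*(-52)*(-75)) = 1/(77 + 11700) = 1/11777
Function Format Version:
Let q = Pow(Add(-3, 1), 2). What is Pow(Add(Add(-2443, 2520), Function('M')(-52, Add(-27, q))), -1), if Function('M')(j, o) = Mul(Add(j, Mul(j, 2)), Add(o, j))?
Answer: Rational(1, 11777) ≈ 8.4911e-5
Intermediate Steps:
q = 4 (q = Pow(-2, 2) = 4)
Function('M')(j, o) = Mul(3, j, Add(j, o)) (Function('M')(j, o) = Mul(Add(j, Mul(2, j)), Add(j, o)) = Mul(Mul(3, j), Add(j, o)) = Mul(3, j, Add(j, o)))
Pow(Add(Add(-2443, 2520), Function('M')(-52, Add(-27, q))), -1) = Pow(Add(Add(-2443, 2520), Mul(3, -52, Add(-52, Add(-27, 4)))), -1) = Pow(Add(77, Mul(3, -52, Add(-52, -23))), -1) = Pow(Add(77, Mul(3, -52, -75)), -1) = Pow(Add(77, 11700), -1) = Pow(11777, -1) = Rational(1, 11777)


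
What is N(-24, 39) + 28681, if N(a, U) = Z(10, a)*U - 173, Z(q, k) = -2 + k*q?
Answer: 19070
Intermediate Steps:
N(a, U) = -173 + U*(-2 + 10*a) (N(a, U) = (-2 + a*10)*U - 173 = (-2 + 10*a)*U - 173 = U*(-2 + 10*a) - 173 = -173 + U*(-2 + 10*a))
N(-24, 39) + 28681 = (-173 + 2*39*(-1 + 5*(-24))) + 28681 = (-173 + 2*39*(-1 - 120)) + 28681 = (-173 + 2*39*(-121)) + 28681 = (-173 - 9438) + 28681 = -9611 + 28681 = 19070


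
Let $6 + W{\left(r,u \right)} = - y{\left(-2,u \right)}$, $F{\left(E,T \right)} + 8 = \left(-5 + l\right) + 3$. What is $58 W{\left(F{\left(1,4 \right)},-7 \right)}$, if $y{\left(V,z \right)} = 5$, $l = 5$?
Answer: $-638$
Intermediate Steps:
$F{\left(E,T \right)} = -5$ ($F{\left(E,T \right)} = -8 + \left(\left(-5 + 5\right) + 3\right) = -8 + \left(0 + 3\right) = -8 + 3 = -5$)
$W{\left(r,u \right)} = -11$ ($W{\left(r,u \right)} = -6 - 5 = -11$)
$58 W{\left(F{\left(1,4 \right)},-7 \right)} = 58 \left(-11\right) = -638$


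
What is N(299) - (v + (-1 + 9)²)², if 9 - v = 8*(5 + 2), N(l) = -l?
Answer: -588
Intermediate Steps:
v = -47 (v = 9 - 8*(5 + 2) = 9 - 8*7 = 9 - 1*56 = 9 - 56 = -47)
N(299) - (v + (-1 + 9)²)² = -1*299 - (-47 + (-1 + 9)²)² = -299 - (-47 + 8²)² = -299 - (-47 + 64)² = -299 - 1*17² = -299 - 1*289 = -299 - 289 = -588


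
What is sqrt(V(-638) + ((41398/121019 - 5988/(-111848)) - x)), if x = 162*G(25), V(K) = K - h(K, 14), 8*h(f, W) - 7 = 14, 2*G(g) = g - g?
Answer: I*sqrt(29325078074240476995522)/6767866556 ≈ 25.303*I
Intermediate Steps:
G(g) = 0 (G(g) = (g - g)/2 = (1/2)*0 = 0)
h(f, W) = 21/8 (h(f, W) = 7/8 + (1/8)*14 = 7/8 + 7/4 = 21/8)
V(K) = -21/8 + K (V(K) = K - 1*21/8 = K - 21/8 = -21/8 + K)
x = 0 (x = 162*0 = 0)
sqrt(V(-638) + ((41398/121019 - 5988/(-111848)) - x)) = sqrt((-21/8 - 638) + ((41398/121019 - 5988/(-111848)) - 1*0)) = sqrt(-5125/8 + ((41398*(1/121019) - 5988*(-1/111848)) + 0)) = sqrt(-5125/8 + ((41398/121019 + 1497/27962) + 0)) = sqrt(-5125/8 + (1338736319/3383933278 + 0)) = sqrt(-5125/8 + 1338736319/3383933278) = sqrt(-8665974079599/13535733112) = I*sqrt(29325078074240476995522)/6767866556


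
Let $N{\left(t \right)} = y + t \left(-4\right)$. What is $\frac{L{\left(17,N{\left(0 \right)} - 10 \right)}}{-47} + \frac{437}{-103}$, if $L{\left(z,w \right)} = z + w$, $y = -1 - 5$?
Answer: $- \frac{20642}{4841} \approx -4.264$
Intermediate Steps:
$y = -6$ ($y = -1 - 5 = -6$)
$N{\left(t \right)} = -6 - 4 t$ ($N{\left(t \right)} = -6 + t \left(-4\right) = -6 - 4 t$)
$L{\left(z,w \right)} = w + z$
$\frac{L{\left(17,N{\left(0 \right)} - 10 \right)}}{-47} + \frac{437}{-103} = \frac{\left(\left(-6 - 0\right) - 10\right) + 17}{-47} + \frac{437}{-103} = \left(\left(\left(-6 + 0\right) - 10\right) + 17\right) \left(- \frac{1}{47}\right) + 437 \left(- \frac{1}{103}\right) = \left(\left(-6 - 10\right) + 17\right) \left(- \frac{1}{47}\right) - \frac{437}{103} = \left(-16 + 17\right) \left(- \frac{1}{47}\right) - \frac{437}{103} = 1 \left(- \frac{1}{47}\right) - \frac{437}{103} = - \frac{1}{47} - \frac{437}{103} = - \frac{20642}{4841}$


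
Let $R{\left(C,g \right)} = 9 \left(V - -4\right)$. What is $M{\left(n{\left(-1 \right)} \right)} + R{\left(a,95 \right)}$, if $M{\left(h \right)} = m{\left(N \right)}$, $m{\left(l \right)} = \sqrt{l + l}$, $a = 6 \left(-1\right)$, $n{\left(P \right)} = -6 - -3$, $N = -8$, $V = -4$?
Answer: $4 i \approx 4.0 i$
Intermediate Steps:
$n{\left(P \right)} = -3$ ($n{\left(P \right)} = -6 + 3 = -3$)
$a = -6$
$m{\left(l \right)} = \sqrt{2} \sqrt{l}$ ($m{\left(l \right)} = \sqrt{2 l} = \sqrt{2} \sqrt{l}$)
$R{\left(C,g \right)} = 0$ ($R{\left(C,g \right)} = 9 \left(-4 - -4\right) = 9 \left(-4 + 4\right) = 9 \cdot 0 = 0$)
$M{\left(h \right)} = 4 i$ ($M{\left(h \right)} = \sqrt{2} \sqrt{-8} = \sqrt{2} \cdot 2 i \sqrt{2} = 4 i$)
$M{\left(n{\left(-1 \right)} \right)} + R{\left(a,95 \right)} = 4 i + 0 = 4 i$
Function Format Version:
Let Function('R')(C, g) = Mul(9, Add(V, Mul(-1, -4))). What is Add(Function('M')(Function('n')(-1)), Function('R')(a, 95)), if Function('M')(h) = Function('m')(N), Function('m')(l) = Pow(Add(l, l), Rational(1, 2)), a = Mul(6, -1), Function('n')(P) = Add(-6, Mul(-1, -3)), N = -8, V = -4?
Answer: Mul(4, I) ≈ Mul(4.0000, I)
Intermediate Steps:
Function('n')(P) = -3 (Function('n')(P) = Add(-6, 3) = -3)
a = -6
Function('m')(l) = Mul(Pow(2, Rational(1, 2)), Pow(l, Rational(1, 2))) (Function('m')(l) = Pow(Mul(2, l), Rational(1, 2)) = Mul(Pow(2, Rational(1, 2)), Pow(l, Rational(1, 2))))
Function('R')(C, g) = 0 (Function('R')(C, g) = Mul(9, Add(-4, Mul(-1, -4))) = Mul(9, Add(-4, 4)) = Mul(9, 0) = 0)
Function('M')(h) = Mul(4, I) (Function('M')(h) = Mul(Pow(2, Rational(1, 2)), Pow(-8, Rational(1, 2))) = Mul(Pow(2, Rational(1, 2)), Mul(2, I, Pow(2, Rational(1, 2)))) = Mul(4, I))
Add(Function('M')(Function('n')(-1)), Function('R')(a, 95)) = Add(Mul(4, I), 0) = Mul(4, I)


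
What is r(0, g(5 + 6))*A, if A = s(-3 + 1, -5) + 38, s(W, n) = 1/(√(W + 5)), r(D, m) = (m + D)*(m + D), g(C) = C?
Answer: 4598 + 121*√3/3 ≈ 4667.9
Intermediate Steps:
r(D, m) = (D + m)² (r(D, m) = (D + m)*(D + m) = (D + m)²)
s(W, n) = (5 + W)^(-½) (s(W, n) = 1/(√(5 + W)) = (5 + W)^(-½))
A = 38 + √3/3 (A = (5 + (-3 + 1))^(-½) + 38 = (5 - 2)^(-½) + 38 = 3^(-½) + 38 = √3/3 + 38 = 38 + √3/3 ≈ 38.577)
r(0, g(5 + 6))*A = (0 + (5 + 6))²*(38 + √3/3) = (0 + 11)²*(38 + √3/3) = 11²*(38 + √3/3) = 121*(38 + √3/3) = 4598 + 121*√3/3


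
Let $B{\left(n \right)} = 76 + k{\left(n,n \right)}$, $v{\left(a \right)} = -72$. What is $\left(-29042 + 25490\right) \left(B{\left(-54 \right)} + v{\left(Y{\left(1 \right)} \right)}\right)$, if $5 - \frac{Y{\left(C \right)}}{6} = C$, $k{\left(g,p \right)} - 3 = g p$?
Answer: $-10382496$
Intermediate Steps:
$k{\left(g,p \right)} = 3 + g p$
$Y{\left(C \right)} = 30 - 6 C$
$B{\left(n \right)} = 79 + n^{2}$ ($B{\left(n \right)} = 76 + \left(3 + n n\right) = 76 + \left(3 + n^{2}\right) = 79 + n^{2}$)
$\left(-29042 + 25490\right) \left(B{\left(-54 \right)} + v{\left(Y{\left(1 \right)} \right)}\right) = \left(-29042 + 25490\right) \left(\left(79 + \left(-54\right)^{2}\right) - 72\right) = - 3552 \left(\left(79 + 2916\right) - 72\right) = - 3552 \left(2995 - 72\right) = \left(-3552\right) 2923 = -10382496$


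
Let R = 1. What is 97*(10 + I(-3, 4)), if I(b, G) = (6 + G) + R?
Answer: 2037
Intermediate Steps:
I(b, G) = 7 + G (I(b, G) = (6 + G) + 1 = 7 + G)
97*(10 + I(-3, 4)) = 97*(10 + (7 + 4)) = 97*(10 + 11) = 97*21 = 2037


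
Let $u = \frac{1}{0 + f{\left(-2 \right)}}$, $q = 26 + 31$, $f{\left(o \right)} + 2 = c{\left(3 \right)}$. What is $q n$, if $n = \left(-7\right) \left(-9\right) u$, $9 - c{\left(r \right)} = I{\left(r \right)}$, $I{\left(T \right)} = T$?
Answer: $\frac{3591}{4} \approx 897.75$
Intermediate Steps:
$c{\left(r \right)} = 9 - r$
$f{\left(o \right)} = 4$ ($f{\left(o \right)} = -2 + \left(9 - 3\right) = -2 + 6 = 4$)
$q = 57$
$u = \frac{1}{4}$ ($u = \frac{1}{0 + 4} = \frac{1}{4} \approx 0.25$)
$n = \frac{63}{4}$ ($n = \left(-7\right) \left(-9\right) \frac{1}{4} = 63 \cdot \frac{1}{4} = \frac{63}{4} \approx 15.75$)
$q n = 57 \cdot \frac{63}{4} = \frac{3591}{4}$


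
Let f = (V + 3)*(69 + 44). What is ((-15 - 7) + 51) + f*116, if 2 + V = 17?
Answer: 235973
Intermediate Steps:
V = 15 (V = -2 + 17 = 15)
f = 2034 (f = (15 + 3)*(69 + 44) = 18*113 = 2034)
((-15 - 7) + 51) + f*116 = ((-15 - 7) + 51) + 2034*116 = (-22 + 51) + 235944 = 29 + 235944 = 235973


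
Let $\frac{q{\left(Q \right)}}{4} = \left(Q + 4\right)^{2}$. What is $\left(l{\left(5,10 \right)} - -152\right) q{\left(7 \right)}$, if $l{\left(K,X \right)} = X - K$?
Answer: $75988$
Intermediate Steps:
$q{\left(Q \right)} = 4 \left(4 + Q\right)^{2}$ ($q{\left(Q \right)} = 4 \left(Q + 4\right)^{2} = 4 \left(4 + Q\right)^{2}$)
$\left(l{\left(5,10 \right)} - -152\right) q{\left(7 \right)} = \left(\left(10 - 5\right) - -152\right) 4 \left(4 + 7\right)^{2} = \left(\left(10 - 5\right) + 152\right) 4 \cdot 11^{2} = \left(5 + 152\right) 4 \cdot 121 = 157 \cdot 484 = 75988$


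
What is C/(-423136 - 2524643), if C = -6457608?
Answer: 717512/327531 ≈ 2.1907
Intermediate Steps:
C/(-423136 - 2524643) = -6457608/(-423136 - 2524643) = -6457608/(-2947779) = -6457608*(-1/2947779) = 717512/327531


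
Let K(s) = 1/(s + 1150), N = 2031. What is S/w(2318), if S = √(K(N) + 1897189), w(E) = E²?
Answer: √19197202066010/17091907444 ≈ 0.00025635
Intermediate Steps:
K(s) = 1/(1150 + s)
S = √19197202066010/3181 (S = √(1/(1150 + 2031) + 1897189) = √(1/3181 + 1897189) = √(6034958210/3181) = √19197202066010/3181 ≈ 1377.4)
S/w(2318) = (√19197202066010/3181)/(2318²) = (√19197202066010/3181)/5373124 = (√19197202066010/3181)*(1/5373124) = √19197202066010/17091907444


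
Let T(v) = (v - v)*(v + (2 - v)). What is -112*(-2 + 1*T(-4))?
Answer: 224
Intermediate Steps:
T(v) = 0 (T(v) = 0*2 = 0)
-112*(-2 + 1*T(-4)) = -112*(-2 + 1*0) = -112*(-2 + 0) = -112*(-2) = 224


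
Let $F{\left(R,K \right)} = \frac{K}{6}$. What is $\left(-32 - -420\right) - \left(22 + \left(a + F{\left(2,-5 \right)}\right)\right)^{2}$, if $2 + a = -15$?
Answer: $\frac{13343}{36} \approx 370.64$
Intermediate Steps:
$a = -17$ ($a = -2 - 15 = -17$)
$F{\left(R,K \right)} = \frac{K}{6}$ ($F{\left(R,K \right)} = K \frac{1}{6} = \frac{K}{6}$)
$\left(-32 - -420\right) - \left(22 + \left(a + F{\left(2,-5 \right)}\right)\right)^{2} = \left(-32 - -420\right) - \left(22 + \left(-17 + \frac{1}{6} \left(-5\right)\right)\right)^{2} = \left(-32 + 420\right) - \left(22 - \frac{107}{6}\right)^{2} = 388 - \left(22 - \frac{107}{6}\right)^{2} = 388 - \left(\frac{25}{6}\right)^{2} = 388 - \frac{625}{36} = \frac{13343}{36}$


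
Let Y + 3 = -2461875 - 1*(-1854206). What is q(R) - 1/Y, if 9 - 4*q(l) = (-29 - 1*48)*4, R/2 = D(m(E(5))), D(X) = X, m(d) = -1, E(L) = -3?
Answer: 48158007/607672 ≈ 79.250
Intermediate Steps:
Y = -607672 (Y = -3 + (-2461875 - 1*(-1854206)) = -3 + (-2461875 + 1854206) = -3 - 607669 = -607672)
R = -2 (R = 2*(-1) = -2)
q(l) = 317/4 (q(l) = 9/4 - (-29 - 1*48)*4/4 = 9/4 - (-29 - 48)*4/4 = 9/4 - (-77)*4/4 = 9/4 - ¼*(-308) = 9/4 + 77 = 317/4)
q(R) - 1/Y = 317/4 - 1/(-607672) = 317/4 - 1*(-1/607672) = 317/4 + 1/607672 = 48158007/607672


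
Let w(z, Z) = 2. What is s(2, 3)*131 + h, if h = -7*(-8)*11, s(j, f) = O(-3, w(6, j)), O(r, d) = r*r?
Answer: 1795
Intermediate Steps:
O(r, d) = r**2
s(j, f) = 9 (s(j, f) = (-3)**2 = 9)
h = 616 (h = 56*11 = 616)
s(2, 3)*131 + h = 9*131 + 616 = 1179 + 616 = 1795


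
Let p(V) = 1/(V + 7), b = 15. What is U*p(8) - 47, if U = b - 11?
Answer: -701/15 ≈ -46.733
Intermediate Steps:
p(V) = 1/(7 + V)
U = 4 (U = 15 - 11 = 4)
U*p(8) - 47 = 4/(7 + 8) - 47 = 4/15 - 47 = -701/15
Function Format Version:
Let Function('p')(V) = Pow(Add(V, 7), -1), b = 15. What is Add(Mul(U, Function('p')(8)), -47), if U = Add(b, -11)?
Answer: Rational(-701, 15) ≈ -46.733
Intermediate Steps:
Function('p')(V) = Pow(Add(7, V), -1)
U = 4 (U = Add(15, -11) = 4)
Add(Mul(U, Function('p')(8)), -47) = Add(Mul(4, Pow(Add(7, 8), -1)), -47) = Add(Mul(4, Pow(15, -1)), -47) = Add(Mul(4, Rational(1, 15)), -47) = Add(Rational(4, 15), -47) = Rational(-701, 15)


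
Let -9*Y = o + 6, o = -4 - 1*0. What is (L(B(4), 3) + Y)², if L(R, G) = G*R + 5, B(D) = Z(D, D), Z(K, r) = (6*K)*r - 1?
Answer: 6801664/81 ≈ 83971.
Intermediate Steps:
Z(K, r) = -1 + 6*K*r (Z(K, r) = 6*K*r - 1 = -1 + 6*K*r)
B(D) = -1 + 6*D² (B(D) = -1 + 6*D*D = -1 + 6*D²)
L(R, G) = 5 + G*R
o = -4 (o = -4 + 0 = -4)
Y = -2/9 (Y = -(-4 + 6)/9 = -⅑*2 = -2/9 ≈ -0.22222)
(L(B(4), 3) + Y)² = ((5 + 3*(-1 + 6*4²)) - 2/9)² = ((5 + 3*(-1 + 6*16)) - 2/9)² = ((5 + 3*(-1 + 96)) - 2/9)² = ((5 + 3*95) - 2/9)² = ((5 + 285) - 2/9)² = (290 - 2/9)² = (2608/9)² = 6801664/81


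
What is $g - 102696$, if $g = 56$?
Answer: $-102640$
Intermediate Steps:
$g - 102696 = 56 - 102696 = -102640$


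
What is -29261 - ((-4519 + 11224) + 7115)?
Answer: -43081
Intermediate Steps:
-29261 - ((-4519 + 11224) + 7115) = -29261 - (6705 + 7115) = -29261 - 1*13820 = -29261 - 13820 = -43081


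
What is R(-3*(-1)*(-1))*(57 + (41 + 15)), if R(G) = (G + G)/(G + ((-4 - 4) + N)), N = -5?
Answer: 339/8 ≈ 42.375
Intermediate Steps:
R(G) = 2*G/(-13 + G) (R(G) = (G + G)/(G + ((-4 - 4) - 5)) = (2*G)/(G + (-8 - 5)) = (2*G)/(G - 13) = (2*G)/(-13 + G) = 2*G/(-13 + G))
R(-3*(-1)*(-1))*(57 + (41 + 15)) = (2*(-3*(-1)*(-1))/(-13 - 3*(-1)*(-1)))*(57 + (41 + 15)) = (2*(3*(-1))/(-13 + 3*(-1)))*(57 + 56) = (2*(-3)/(-13 - 3))*113 = (2*(-3)/(-16))*113 = (2*(-3)*(-1/16))*113 = (3/8)*113 = 339/8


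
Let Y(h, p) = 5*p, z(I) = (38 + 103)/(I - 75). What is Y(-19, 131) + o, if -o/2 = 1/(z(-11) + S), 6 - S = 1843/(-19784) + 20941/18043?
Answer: 33076694237593/50545638215 ≈ 654.39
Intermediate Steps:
z(I) = 141/(-75 + I)
S = 1760732777/356962712 (S = 6 - (1843/(-19784) + 20941/18043) = 6 - (1843*(-1/19784) + 20941*(1/18043)) = 6 - (-1843/19784 + 20941/18043) = 6 - 1*381043495/356962712 = 6 - 381043495/356962712 = 1760732777/356962712 ≈ 4.9325)
o = -30698793232/50545638215 (o = -2/(141/(-75 - 11) + 1760732777/356962712) = -2/(141/(-86) + 1760732777/356962712) = -2/(141*(-1/86) + 1760732777/356962712) = -2/(-141/86 + 1760732777/356962712) = -2/50545638215/15349396616 = -2*15349396616/50545638215 = -30698793232/50545638215 ≈ -0.60735)
Y(-19, 131) + o = 5*131 - 30698793232/50545638215 = 655 - 30698793232/50545638215 = 33076694237593/50545638215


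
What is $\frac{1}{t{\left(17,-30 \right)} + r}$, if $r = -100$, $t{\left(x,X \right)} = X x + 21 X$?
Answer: $- \frac{1}{1240} \approx -0.00080645$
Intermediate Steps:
$t{\left(x,X \right)} = 21 X + X x$
$\frac{1}{t{\left(17,-30 \right)} + r} = \frac{1}{- 30 \left(21 + 17\right) - 100} = \frac{1}{\left(-30\right) 38 - 100} = \frac{1}{-1140 - 100} = \frac{1}{-1240} = - \frac{1}{1240}$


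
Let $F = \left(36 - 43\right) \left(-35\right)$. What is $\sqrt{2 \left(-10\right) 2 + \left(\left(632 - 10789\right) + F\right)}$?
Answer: $4 i \sqrt{622} \approx 99.76 i$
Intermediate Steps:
$F = 245$ ($F = \left(-7\right) \left(-35\right) = 245$)
$\sqrt{2 \left(-10\right) 2 + \left(\left(632 - 10789\right) + F\right)} = \sqrt{2 \left(-10\right) 2 + \left(\left(632 - 10789\right) + 245\right)} = \sqrt{\left(-20\right) 2 + \left(-10157 + 245\right)} = \sqrt{-40 - 9912} = \sqrt{-9952} = 4 i \sqrt{622}$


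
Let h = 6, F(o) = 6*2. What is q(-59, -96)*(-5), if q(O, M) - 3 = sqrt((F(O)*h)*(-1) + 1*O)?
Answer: -15 - 5*I*sqrt(131) ≈ -15.0 - 57.228*I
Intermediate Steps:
F(o) = 12
q(O, M) = 3 + sqrt(-72 + O) (q(O, M) = 3 + sqrt((12*6)*(-1) + 1*O) = 3 + sqrt(72*(-1) + O) = 3 + sqrt(-72 + O))
q(-59, -96)*(-5) = (3 + sqrt(-72 - 59))*(-5) = (3 + sqrt(-131))*(-5) = (3 + I*sqrt(131))*(-5) = -15 - 5*I*sqrt(131)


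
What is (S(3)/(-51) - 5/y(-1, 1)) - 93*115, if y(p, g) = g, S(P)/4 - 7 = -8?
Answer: -545696/51 ≈ -10700.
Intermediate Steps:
S(P) = -4 (S(P) = 28 + 4*(-8) = 28 - 32 = -4)
(S(3)/(-51) - 5/y(-1, 1)) - 93*115 = (-4/(-51) - 5/1) - 93*115 = (-4*(-1/51) - 5*1) - 10695 = (4/51 - 5) - 10695 = -251/51 - 10695 = -545696/51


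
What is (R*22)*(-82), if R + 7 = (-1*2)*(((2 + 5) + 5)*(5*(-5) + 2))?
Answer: -983180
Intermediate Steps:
R = 545 (R = -7 + (-1*2)*(((2 + 5) + 5)*(5*(-5) + 2)) = -7 - 2*(7 + 5)*(-25 + 2) = -7 - 24*(-23) = -7 - 2*(-276) = -7 + 552 = 545)
(R*22)*(-82) = (545*22)*(-82) = 11990*(-82) = -983180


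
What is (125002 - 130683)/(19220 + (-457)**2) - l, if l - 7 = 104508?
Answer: -23836637216/228069 ≈ -1.0452e+5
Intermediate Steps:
l = 104515 (l = 7 + 104508 = 104515)
(125002 - 130683)/(19220 + (-457)**2) - l = (125002 - 130683)/(19220 + (-457)**2) - 1*104515 = -5681/(19220 + 208849) - 104515 = -5681/228069 - 104515 = -23836637216/228069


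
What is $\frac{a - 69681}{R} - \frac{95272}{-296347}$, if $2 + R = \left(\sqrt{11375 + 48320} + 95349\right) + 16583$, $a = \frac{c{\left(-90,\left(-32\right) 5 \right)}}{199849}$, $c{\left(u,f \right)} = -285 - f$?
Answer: $- \frac{3436585723970012300}{11415109876247882671} + \frac{13925678294 \sqrt{59695}}{2503761272954045} \approx -0.2997$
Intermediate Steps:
$a = - \frac{125}{199849}$ ($a = \frac{-285 - \left(-32\right) 5}{199849} = \left(-285 - -160\right) \frac{1}{199849} = \left(-285 + 160\right) \frac{1}{199849} = \left(-125\right) \frac{1}{199849} = - \frac{125}{199849} \approx -0.00062547$)
$R = 111930 + \sqrt{59695}$ ($R = -2 + \left(\left(\sqrt{11375 + 48320} + 95349\right) + 16583\right) = -2 + \left(\left(\sqrt{59695} + 95349\right) + 16583\right) = -2 + \left(\left(95349 + \sqrt{59695}\right) + 16583\right) = -2 + \left(111932 + \sqrt{59695}\right) = 111930 + \sqrt{59695} \approx 1.1217 \cdot 10^{5}$)
$\frac{a - 69681}{R} - \frac{95272}{-296347} = \frac{- \frac{125}{199849} - 69681}{111930 + \sqrt{59695}} - \frac{95272}{-296347} = - \frac{13925678294}{199849 \left(111930 + \sqrt{59695}\right)} - - \frac{95272}{296347} = - \frac{13925678294}{199849 \left(111930 + \sqrt{59695}\right)} + \frac{95272}{296347} = \frac{95272}{296347} - \frac{13925678294}{199849 \left(111930 + \sqrt{59695}\right)}$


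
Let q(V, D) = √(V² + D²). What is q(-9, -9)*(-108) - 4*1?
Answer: -4 - 972*√2 ≈ -1378.6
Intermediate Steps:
q(V, D) = √(D² + V²)
q(-9, -9)*(-108) - 4*1 = √((-9)² + (-9)²)*(-108) - 4*1 = √(81 + 81)*(-108) - 4 = √162*(-108) - 4 = (9*√2)*(-108) - 4 = -972*√2 - 4 = -4 - 972*√2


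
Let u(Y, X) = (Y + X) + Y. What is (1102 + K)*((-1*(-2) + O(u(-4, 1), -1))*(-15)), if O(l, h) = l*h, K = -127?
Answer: -131625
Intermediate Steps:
u(Y, X) = X + 2*Y (u(Y, X) = (X + Y) + Y = X + 2*Y)
O(l, h) = h*l
(1102 + K)*((-1*(-2) + O(u(-4, 1), -1))*(-15)) = (1102 - 127)*((-1*(-2) - (1 + 2*(-4)))*(-15)) = 975*((2 - (1 - 8))*(-15)) = 975*((2 - 1*(-7))*(-15)) = 975*((2 + 7)*(-15)) = 975*(9*(-15)) = 975*(-135) = -131625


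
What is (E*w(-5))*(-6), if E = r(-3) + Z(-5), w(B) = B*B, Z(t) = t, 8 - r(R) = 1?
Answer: -300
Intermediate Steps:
r(R) = 7 (r(R) = 8 - 1*1 = 8 - 1 = 7)
w(B) = B²
E = 2 (E = 7 - 5 = 2)
(E*w(-5))*(-6) = (2*(-5)²)*(-6) = (2*25)*(-6) = 50*(-6) = -300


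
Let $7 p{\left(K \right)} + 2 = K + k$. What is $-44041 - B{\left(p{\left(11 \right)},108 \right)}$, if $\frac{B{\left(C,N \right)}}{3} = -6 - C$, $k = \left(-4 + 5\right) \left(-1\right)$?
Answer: $- \frac{308137}{7} \approx -44020.0$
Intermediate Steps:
$k = -1$ ($k = 1 \left(-1\right) = -1$)
$p{\left(K \right)} = - \frac{3}{7} + \frac{K}{7}$ ($p{\left(K \right)} = - \frac{2}{7} + \frac{K - 1}{7} = - \frac{2}{7} + \frac{-1 + K}{7} = - \frac{2}{7} + \left(- \frac{1}{7} + \frac{K}{7}\right) = - \frac{3}{7} + \frac{K}{7}$)
$B{\left(C,N \right)} = -18 - 3 C$ ($B{\left(C,N \right)} = 3 \left(-6 - C\right) = -18 - 3 C$)
$-44041 - B{\left(p{\left(11 \right)},108 \right)} = -44041 - \left(-18 - 3 \left(- \frac{3}{7} + \frac{1}{7} \cdot 11\right)\right) = -44041 - \left(-18 - 3 \left(- \frac{3}{7} + \frac{11}{7}\right)\right) = -44041 - \left(-18 - \frac{24}{7}\right) = -44041 - - \frac{150}{7} = -44041 + \frac{150}{7} = - \frac{308137}{7}$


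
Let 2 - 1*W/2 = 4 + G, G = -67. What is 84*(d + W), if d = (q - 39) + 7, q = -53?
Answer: 3780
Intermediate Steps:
W = 130 (W = 4 - 2*(4 - 67) = 4 - 2*(-63) = 4 + 126 = 130)
d = -85 (d = (-53 - 39) + 7 = -92 + 7 = -85)
84*(d + W) = 84*(-85 + 130) = 84*45 = 3780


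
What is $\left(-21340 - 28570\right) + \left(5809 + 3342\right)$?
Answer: $-40759$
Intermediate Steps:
$\left(-21340 - 28570\right) + \left(5809 + 3342\right) = -49910 + 9151 = -40759$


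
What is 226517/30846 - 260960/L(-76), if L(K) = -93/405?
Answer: 1086699263627/956226 ≈ 1.1364e+6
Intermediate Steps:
L(K) = -31/135 (L(K) = -93*1/405 = -31/135)
226517/30846 - 260960/L(-76) = 226517/30846 - 260960/(-31/135) = 226517*(1/30846) - 260960*(-135/31) = 226517/30846 + 35229600/31 = 1086699263627/956226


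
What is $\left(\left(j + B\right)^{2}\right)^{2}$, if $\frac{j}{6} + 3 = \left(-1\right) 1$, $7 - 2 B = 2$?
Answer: $\frac{3418801}{16} \approx 2.1368 \cdot 10^{5}$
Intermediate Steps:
$B = \frac{5}{2}$ ($B = \frac{7}{2} - 1 = \frac{5}{2} \approx 2.5$)
$j = -24$ ($j = -18 + 6 \left(\left(-1\right) 1\right) = -18 + 6 \left(-1\right) = -18 - 6 = -24$)
$\left(\left(j + B\right)^{2}\right)^{2} = \left(\left(-24 + \frac{5}{2}\right)^{2}\right)^{2} = \left(\left(- \frac{43}{2}\right)^{2}\right)^{2} = \left(\frac{1849}{4}\right)^{2} = \frac{3418801}{16}$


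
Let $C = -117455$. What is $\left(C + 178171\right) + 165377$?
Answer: $226093$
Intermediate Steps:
$\left(C + 178171\right) + 165377 = \left(-117455 + 178171\right) + 165377 = 60716 + 165377 = 226093$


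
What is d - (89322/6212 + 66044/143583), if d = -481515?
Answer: -1027498963933/2133822 ≈ -4.8153e+5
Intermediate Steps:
d - (89322/6212 + 66044/143583) = -481515 - (89322/6212 + 66044/143583) = -481515 - (89322*(1/6212) + 66044*(1/143583)) = -481515 - (44661/3106 + 316/687) = -481515 - 1*31663603/2133822 = -481515 - 31663603/2133822 = -1027498963933/2133822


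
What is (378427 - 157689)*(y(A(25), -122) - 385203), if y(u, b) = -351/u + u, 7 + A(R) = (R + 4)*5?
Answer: -1954977906483/23 ≈ -8.4999e+10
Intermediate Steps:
A(R) = 13 + 5*R (A(R) = -7 + (R + 4)*5 = -7 + (4 + R)*5 = -7 + (20 + 5*R) = 13 + 5*R)
y(u, b) = u - 351/u
(378427 - 157689)*(y(A(25), -122) - 385203) = (378427 - 157689)*(((13 + 5*25) - 351/(13 + 5*25)) - 385203) = 220738*(((13 + 125) - 351/(13 + 125)) - 385203) = 220738*((138 - 351/138) - 385203) = 220738*((138 - 351*1/138) - 385203) = 220738*((138 - 117/46) - 385203) = 220738*(6231/46 - 385203) = 220738*(-17713107/46) = -1954977906483/23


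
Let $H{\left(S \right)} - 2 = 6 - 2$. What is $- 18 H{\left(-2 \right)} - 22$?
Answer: $-130$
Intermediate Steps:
$H{\left(S \right)} = 6$ ($H{\left(S \right)} = 2 + \left(6 - 2\right) = 2 + 4 = 6$)
$- 18 H{\left(-2 \right)} - 22 = \left(-18\right) 6 - 22 = -108 - 22 = -130$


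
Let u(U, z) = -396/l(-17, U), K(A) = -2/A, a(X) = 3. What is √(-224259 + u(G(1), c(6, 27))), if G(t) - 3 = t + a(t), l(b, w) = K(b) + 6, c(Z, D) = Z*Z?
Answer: I*√151642842/26 ≈ 473.63*I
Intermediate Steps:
c(Z, D) = Z²
l(b, w) = 6 - 2/b (l(b, w) = -2/b + 6 = 6 - 2/b)
G(t) = 6 + t (G(t) = 3 + (t + 3) = 3 + (3 + t) = 6 + t)
u(U, z) = -1683/26 (u(U, z) = -396/(6 - 2/(-17)) = -396/(6 - 2*(-1/17)) = -396/(6 + 2/17) = -396/104/17 = -396*17/104 = -1683/26)
√(-224259 + u(G(1), c(6, 27))) = √(-224259 - 1683/26) = √(-5832417/26) = I*√151642842/26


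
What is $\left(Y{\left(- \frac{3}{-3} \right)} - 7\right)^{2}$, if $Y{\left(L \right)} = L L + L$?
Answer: $25$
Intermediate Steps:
$Y{\left(L \right)} = L + L^{2}$ ($Y{\left(L \right)} = L^{2} + L = L + L^{2}$)
$\left(Y{\left(- \frac{3}{-3} \right)} - 7\right)^{2} = \left(- \frac{3}{-3} \left(1 - \frac{3}{-3}\right) - 7\right)^{2} = \left(\left(-3\right) \left(- \frac{1}{3}\right) \left(1 - -1\right) - 7\right)^{2} = \left(1 \left(1 + 1\right) - 7\right)^{2} = \left(1 \cdot 2 - 7\right)^{2} = \left(2 - 7\right)^{2} = \left(-5\right)^{2} = 25$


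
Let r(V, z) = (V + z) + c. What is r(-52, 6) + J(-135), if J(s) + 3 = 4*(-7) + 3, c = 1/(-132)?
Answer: -9769/132 ≈ -74.008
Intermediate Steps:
c = -1/132 ≈ -0.0075758
r(V, z) = -1/132 + V + z (r(V, z) = (V + z) - 1/132 = -1/132 + V + z)
J(s) = -28 (J(s) = -3 + (4*(-7) + 3) = -3 + (-28 + 3) = -3 - 25 = -28)
r(-52, 6) + J(-135) = (-1/132 - 52 + 6) - 28 = -6073/132 - 28 = -9769/132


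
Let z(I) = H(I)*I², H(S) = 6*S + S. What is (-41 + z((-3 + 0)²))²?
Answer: 25623844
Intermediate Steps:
H(S) = 7*S
z(I) = 7*I³ (z(I) = (7*I)*I² = 7*I³)
(-41 + z((-3 + 0)²))² = (-41 + 7*((-3 + 0)²)³)² = (-41 + 7*((-3)²)³)² = (-41 + 7*9³)² = (-41 + 7*729)² = (-41 + 5103)² = 5062² = 25623844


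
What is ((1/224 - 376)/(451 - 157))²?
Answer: 7093513729/4337012736 ≈ 1.6356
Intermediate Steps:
((1/224 - 376)/(451 - 157))² = ((1/224 - 376)/294)² = (-84223/224*1/294)² = (-84223/65856)² = 7093513729/4337012736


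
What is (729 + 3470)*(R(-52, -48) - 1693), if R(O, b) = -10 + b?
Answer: -7352449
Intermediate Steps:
(729 + 3470)*(R(-52, -48) - 1693) = (729 + 3470)*((-10 - 48) - 1693) = 4199*(-58 - 1693) = 4199*(-1751) = -7352449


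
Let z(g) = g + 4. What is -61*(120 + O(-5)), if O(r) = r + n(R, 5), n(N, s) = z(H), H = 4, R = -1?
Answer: -7503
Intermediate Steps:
z(g) = 4 + g
n(N, s) = 8 (n(N, s) = 4 + 4 = 8)
O(r) = 8 + r (O(r) = r + 8 = 8 + r)
-61*(120 + O(-5)) = -61*(120 + (8 - 5)) = -61*(120 + 3) = -61*123 = -7503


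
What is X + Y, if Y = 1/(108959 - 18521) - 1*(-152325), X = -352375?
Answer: -18092121899/90438 ≈ -2.0005e+5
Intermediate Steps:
Y = 13775968351/90438 (Y = 1/90438 + 152325 = 13775968351/90438 ≈ 1.5233e+5)
X + Y = -352375 + 13775968351/90438 = -18092121899/90438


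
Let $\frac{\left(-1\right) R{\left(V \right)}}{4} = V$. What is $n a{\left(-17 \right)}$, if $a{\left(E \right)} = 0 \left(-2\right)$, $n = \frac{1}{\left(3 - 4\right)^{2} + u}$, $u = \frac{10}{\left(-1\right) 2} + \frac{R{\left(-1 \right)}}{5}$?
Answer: $0$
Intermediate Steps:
$R{\left(V \right)} = - 4 V$
$u = - \frac{21}{5}$ ($u = \frac{10}{\left(-1\right) 2} + \frac{\left(-4\right) \left(-1\right)}{5} = \frac{10}{-2} + 4 \cdot \frac{1}{5} = 10 \left(- \frac{1}{2}\right) + \frac{4}{5} = -5 + \frac{4}{5} = - \frac{21}{5} \approx -4.2$)
$n = - \frac{5}{16}$ ($n = \frac{1}{\left(3 - 4\right)^{2} - \frac{21}{5}} = \frac{1}{\left(-1\right)^{2} - \frac{21}{5}} = \frac{1}{1 - \frac{21}{5}} = \frac{1}{- \frac{16}{5}} = - \frac{5}{16} \approx -0.3125$)
$a{\left(E \right)} = 0$
$n a{\left(-17 \right)} = \left(- \frac{5}{16}\right) 0 = 0$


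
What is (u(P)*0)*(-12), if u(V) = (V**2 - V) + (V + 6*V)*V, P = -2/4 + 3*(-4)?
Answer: 0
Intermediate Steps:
P = -25/2 (P = -2*1/4 - 12 = -1/2 - 12 = -25/2 ≈ -12.500)
u(V) = -V + 8*V**2 (u(V) = (V**2 - V) + (7*V)*V = (V**2 - V) + 7*V**2 = -V + 8*V**2)
(u(P)*0)*(-12) = (-25*(-1 + 8*(-25/2))/2*0)*(-12) = (-25*(-1 - 100)/2*0)*(-12) = (-25/2*(-101)*0)*(-12) = ((2525/2)*0)*(-12) = 0*(-12) = 0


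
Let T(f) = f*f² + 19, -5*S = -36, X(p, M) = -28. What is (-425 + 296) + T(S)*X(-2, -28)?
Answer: -1388993/125 ≈ -11112.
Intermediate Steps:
S = 36/5 (S = -⅕*(-36) = 36/5 ≈ 7.2000)
T(f) = 19 + f³ (T(f) = f³ + 19 = 19 + f³)
(-425 + 296) + T(S)*X(-2, -28) = (-425 + 296) + (19 + (36/5)³)*(-28) = -129 + (19 + 46656/125)*(-28) = -129 + (49031/125)*(-28) = -129 - 1372868/125 = -1388993/125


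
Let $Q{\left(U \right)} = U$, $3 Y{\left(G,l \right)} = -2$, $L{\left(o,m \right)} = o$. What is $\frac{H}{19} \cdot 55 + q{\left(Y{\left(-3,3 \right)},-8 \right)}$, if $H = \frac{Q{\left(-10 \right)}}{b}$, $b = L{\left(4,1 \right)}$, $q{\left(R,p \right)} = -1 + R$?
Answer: $- \frac{1015}{114} \approx -8.9035$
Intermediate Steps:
$Y{\left(G,l \right)} = - \frac{2}{3}$ ($Y{\left(G,l \right)} = \frac{1}{3} \left(-2\right) = - \frac{2}{3}$)
$b = 4$
$H = - \frac{5}{2}$ ($H = - \frac{10}{4} = \left(-10\right) \frac{1}{4} = - \frac{5}{2} \approx -2.5$)
$\frac{H}{19} \cdot 55 + q{\left(Y{\left(-3,3 \right)},-8 \right)} = - \frac{5}{2 \cdot 19} \cdot 55 - \frac{5}{3} = \left(- \frac{5}{2}\right) \frac{1}{19} \cdot 55 - \frac{5}{3} = \left(- \frac{5}{38}\right) 55 - \frac{5}{3} = - \frac{275}{38} - \frac{5}{3} = - \frac{1015}{114}$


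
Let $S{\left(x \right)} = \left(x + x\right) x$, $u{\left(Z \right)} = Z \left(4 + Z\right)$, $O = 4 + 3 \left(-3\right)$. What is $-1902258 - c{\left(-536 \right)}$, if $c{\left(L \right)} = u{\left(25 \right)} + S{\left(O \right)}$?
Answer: $-1903033$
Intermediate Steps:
$O = -5$ ($O = 4 - 9 = -5$)
$S{\left(x \right)} = 2 x^{2}$ ($S{\left(x \right)} = 2 x x = 2 x^{2}$)
$c{\left(L \right)} = 775$ ($c{\left(L \right)} = 25 \left(4 + 25\right) + 2 \left(-5\right)^{2} = 25 \cdot 29 + 2 \cdot 25 = 725 + 50 = 775$)
$-1902258 - c{\left(-536 \right)} = -1902258 - 775 = -1903033$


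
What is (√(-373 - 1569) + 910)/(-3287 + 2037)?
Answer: -91/125 - I*√1942/1250 ≈ -0.728 - 0.035254*I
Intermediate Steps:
(√(-373 - 1569) + 910)/(-3287 + 2037) = (√(-1942) + 910)/(-1250) = (I*√1942 + 910)*(-1/1250) = (910 + I*√1942)*(-1/1250) = -91/125 - I*√1942/1250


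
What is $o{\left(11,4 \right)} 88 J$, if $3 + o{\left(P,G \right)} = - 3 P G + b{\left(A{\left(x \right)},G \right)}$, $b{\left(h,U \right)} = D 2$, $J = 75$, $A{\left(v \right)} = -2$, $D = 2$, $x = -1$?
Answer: $-864600$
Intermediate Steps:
$b{\left(h,U \right)} = 4$ ($b{\left(h,U \right)} = 2 \cdot 2 = 4$)
$o{\left(P,G \right)} = 1 - 3 G P$ ($o{\left(P,G \right)} = -3 + \left(- 3 P G + 4\right) = -3 - \left(-4 + 3 G P\right) = 1 - 3 G P$)
$o{\left(11,4 \right)} 88 J = \left(1 - 12 \cdot 11\right) 88 \cdot 75 = \left(1 - 132\right) 88 \cdot 75 = \left(-131\right) 88 \cdot 75 = \left(-11528\right) 75 = -864600$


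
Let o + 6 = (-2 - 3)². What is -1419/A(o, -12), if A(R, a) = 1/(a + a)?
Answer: 34056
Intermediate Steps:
o = 19 (o = -6 + (-2 - 3)² = -6 + (-5)² = -6 + 25 = 19)
A(R, a) = 1/(2*a)
-1419/A(o, -12) = -1419/((½)/(-12)) = -1419/((½)*(-1/12)) = -1419/(-1/24) = -1419*(-24) = 34056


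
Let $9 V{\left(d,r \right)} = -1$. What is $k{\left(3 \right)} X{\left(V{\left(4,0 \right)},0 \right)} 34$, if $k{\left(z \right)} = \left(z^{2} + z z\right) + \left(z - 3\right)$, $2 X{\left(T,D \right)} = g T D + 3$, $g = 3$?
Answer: $918$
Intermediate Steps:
$V{\left(d,r \right)} = - \frac{1}{9}$ ($V{\left(d,r \right)} = \frac{1}{9} \left(-1\right) = - \frac{1}{9}$)
$X{\left(T,D \right)} = \frac{3}{2} + \frac{3 D T}{2}$ ($X{\left(T,D \right)} = \frac{3 T D + 3}{2} = \frac{3 D T + 3}{2} = \frac{3 + 3 D T}{2} = \frac{3}{2} + \frac{3 D T}{2}$)
$k{\left(z \right)} = -3 + z + 2 z^{2}$ ($k{\left(z \right)} = \left(z^{2} + z^{2}\right) + \left(-3 + z\right) = 2 z^{2} + \left(-3 + z\right) = -3 + z + 2 z^{2}$)
$k{\left(3 \right)} X{\left(V{\left(4,0 \right)},0 \right)} 34 = \left(-3 + 3 + 2 \cdot 3^{2}\right) \left(\frac{3}{2} + \frac{3}{2} \cdot 0 \left(- \frac{1}{9}\right)\right) 34 = \left(-3 + 3 + 2 \cdot 9\right) \left(\frac{3}{2} + 0\right) 34 = \left(-3 + 3 + 18\right) \frac{3}{2} \cdot 34 = 18 \cdot \frac{3}{2} \cdot 34 = 27 \cdot 34 = 918$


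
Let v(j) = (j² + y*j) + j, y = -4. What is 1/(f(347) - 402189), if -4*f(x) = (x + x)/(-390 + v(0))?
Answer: -780/313707073 ≈ -2.4864e-6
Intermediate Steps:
v(j) = j² - 3*j (v(j) = (j² - 4*j) + j = j² - 3*j)
f(x) = x/780 (f(x) = -(x + x)/(4*(-390 + 0*(-3 + 0))) = -2*x/(4*(-390 + 0*(-3))) = -2*x/(4*(-390 + 0)) = -2*x/(4*(-390)) = -2*x*(-1)/(4*390) = -(-1)*x/780 = x/780)
1/(f(347) - 402189) = 1/((1/780)*347 - 402189) = 1/(347/780 - 402189) = 1/(-313707073/780) = -780/313707073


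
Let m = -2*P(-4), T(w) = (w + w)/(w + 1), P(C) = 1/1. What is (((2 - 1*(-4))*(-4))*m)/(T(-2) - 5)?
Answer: -48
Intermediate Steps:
P(C) = 1
T(w) = 2*w/(1 + w) (T(w) = (2*w)/(1 + w) = 2*w/(1 + w))
m = -2 (m = -2*1 = -2)
(((2 - 1*(-4))*(-4))*m)/(T(-2) - 5) = (((2 - 1*(-4))*(-4))*(-2))/(2*(-2)/(1 - 2) - 5) = (((2 + 4)*(-4))*(-2))/(2*(-2)/(-1) - 5) = ((6*(-4))*(-2))/(2*(-2)*(-1) - 5) = (-24*(-2))/(4 - 5) = 48/(-1) = 48*(-1) = -48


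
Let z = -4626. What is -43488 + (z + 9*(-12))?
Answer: -48222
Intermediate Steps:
-43488 + (z + 9*(-12)) = -43488 + (-4626 + 9*(-12)) = -43488 + (-4626 - 108) = -43488 - 4734 = -48222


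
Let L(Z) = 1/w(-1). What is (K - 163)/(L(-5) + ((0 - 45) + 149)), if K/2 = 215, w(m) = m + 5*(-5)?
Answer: 2314/901 ≈ 2.5683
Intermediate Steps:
w(m) = -25 + m (w(m) = m - 25 = -25 + m)
K = 430 (K = 2*215 = 430)
L(Z) = -1/26 (L(Z) = 1/(-25 - 1) = 1/(-26) = -1/26)
(K - 163)/(L(-5) + ((0 - 45) + 149)) = (430 - 163)/(-1/26 + ((0 - 45) + 149)) = 267/(-1/26 + (-45 + 149)) = 267/(-1/26 + 104) = 267/(2703/26) = 267*(26/2703) = 2314/901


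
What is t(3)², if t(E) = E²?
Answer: 81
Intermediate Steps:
t(3)² = (3²)² = 9² = 81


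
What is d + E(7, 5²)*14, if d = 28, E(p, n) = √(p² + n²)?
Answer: 28 + 14*√674 ≈ 391.46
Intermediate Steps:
E(p, n) = √(n² + p²)
d + E(7, 5²)*14 = 28 + √((5²)² + 7²)*14 = 28 + √(25² + 49)*14 = 28 + √(625 + 49)*14 = 28 + √674*14 = 28 + 14*√674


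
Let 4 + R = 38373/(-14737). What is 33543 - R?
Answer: 494420512/14737 ≈ 33550.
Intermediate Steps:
R = -97321/14737 (R = -4 + 38373/(-14737) = -4 + 38373*(-1/14737) = -4 - 38373/14737 = -97321/14737 ≈ -6.6039)
33543 - R = 33543 - 1*(-97321/14737) = 33543 + 97321/14737 = 494420512/14737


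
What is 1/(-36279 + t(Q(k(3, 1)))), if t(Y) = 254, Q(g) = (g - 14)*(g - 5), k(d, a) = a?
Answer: -1/36025 ≈ -2.7759e-5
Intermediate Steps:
Q(g) = (-14 + g)*(-5 + g)
1/(-36279 + t(Q(k(3, 1)))) = 1/(-36279 + 254) = 1/(-36025) = -1/36025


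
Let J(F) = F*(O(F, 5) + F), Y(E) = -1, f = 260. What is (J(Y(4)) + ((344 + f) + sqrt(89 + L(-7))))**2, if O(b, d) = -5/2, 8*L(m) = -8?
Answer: 1476577/4 + 2430*sqrt(22) ≈ 3.8054e+5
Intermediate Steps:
L(m) = -1 (L(m) = (1/8)*(-8) = -1)
O(b, d) = -5/2 (O(b, d) = -5*1/2 = -5/2)
J(F) = F*(-5/2 + F)
(J(Y(4)) + ((344 + f) + sqrt(89 + L(-7))))**2 = ((1/2)*(-1)*(-5 + 2*(-1)) + ((344 + 260) + sqrt(89 - 1)))**2 = ((1/2)*(-1)*(-5 - 2) + (604 + sqrt(88)))**2 = ((1/2)*(-1)*(-7) + (604 + 2*sqrt(22)))**2 = (7/2 + (604 + 2*sqrt(22)))**2 = (1215/2 + 2*sqrt(22))**2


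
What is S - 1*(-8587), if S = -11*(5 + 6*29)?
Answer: 6618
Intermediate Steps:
S = -1969 (S = -11*(5 + 174) = -11*179 = -1969)
S - 1*(-8587) = -1969 - 1*(-8587) = -1969 + 8587 = 6618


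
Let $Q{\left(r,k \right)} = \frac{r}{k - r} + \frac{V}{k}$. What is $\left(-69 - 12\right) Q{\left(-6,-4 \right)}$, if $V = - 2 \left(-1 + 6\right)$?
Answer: $\frac{81}{2} \approx 40.5$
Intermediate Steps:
$V = -10$ ($V = \left(-2\right) 5 = -10$)
$Q{\left(r,k \right)} = - \frac{10}{k} + \frac{r}{k - r}$ ($Q{\left(r,k \right)} = \frac{r}{k - r} - \frac{10}{k} = - \frac{10}{k} + \frac{r}{k - r}$)
$\left(-69 - 12\right) Q{\left(-6,-4 \right)} = \left(-69 - 12\right) \frac{\left(-10\right) \left(-4\right) + 10 \left(-6\right) - -24}{\left(-4\right) \left(-4 - -6\right)} = - 81 \left(- \frac{40 - 60 + 24}{4 \left(-4 + 6\right)}\right) = - 81 \left(\left(- \frac{1}{4}\right) \frac{1}{2} \cdot 4\right) = \left(-81\right) \left(- \frac{1}{2}\right) = \frac{81}{2}$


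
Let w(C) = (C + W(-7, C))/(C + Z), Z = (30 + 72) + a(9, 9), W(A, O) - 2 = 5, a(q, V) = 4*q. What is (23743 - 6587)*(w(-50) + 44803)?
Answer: 16909901469/22 ≈ 7.6863e+8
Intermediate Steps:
W(A, O) = 7 (W(A, O) = 2 + 5 = 7)
Z = 138 (Z = (30 + 72) + 4*9 = 102 + 36 = 138)
w(C) = (7 + C)/(138 + C) (w(C) = (C + 7)/(C + 138) = (7 + C)/(138 + C))
(23743 - 6587)*(w(-50) + 44803) = (23743 - 6587)*((7 - 50)/(138 - 50) + 44803) = 17156*(-43/88 + 44803) = 17156*(3942621/88) = 16909901469/22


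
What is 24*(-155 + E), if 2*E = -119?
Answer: -5148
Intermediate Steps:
E = -119/2 (E = (½)*(-119) = -119/2 ≈ -59.500)
24*(-155 + E) = 24*(-155 - 119/2) = 24*(-429/2) = -5148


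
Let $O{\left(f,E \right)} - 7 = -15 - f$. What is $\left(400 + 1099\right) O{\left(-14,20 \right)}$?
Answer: $8994$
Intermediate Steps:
$O{\left(f,E \right)} = -8 - f$ ($O{\left(f,E \right)} = 7 - \left(15 + f\right) = -8 - f$)
$\left(400 + 1099\right) O{\left(-14,20 \right)} = \left(400 + 1099\right) \left(-8 - -14\right) = 1499 \left(-8 + 14\right) = 1499 \cdot 6 = 8994$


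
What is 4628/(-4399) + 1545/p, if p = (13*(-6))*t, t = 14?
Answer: -3950077/1601236 ≈ -2.4669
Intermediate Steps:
p = -1092 (p = (13*(-6))*14 = -78*14 = -1092)
4628/(-4399) + 1545/p = 4628/(-4399) + 1545/(-1092) = 4628*(-1/4399) + 1545*(-1/1092) = -4628/4399 - 515/364 = -3950077/1601236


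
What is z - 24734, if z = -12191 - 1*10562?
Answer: -47487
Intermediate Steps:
z = -22753 (z = -12191 - 10562 = -22753)
z - 24734 = -22753 - 24734 = -47487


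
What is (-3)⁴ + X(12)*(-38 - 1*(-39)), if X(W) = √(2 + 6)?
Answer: 81 + 2*√2 ≈ 83.828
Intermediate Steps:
X(W) = 2*√2 (X(W) = √8 = 2*√2)
(-3)⁴ + X(12)*(-38 - 1*(-39)) = (-3)⁴ + (2*√2)*(-38 - 1*(-39)) = 81 + (2*√2)*(-38 + 39) = 81 + (2*√2)*1 = 81 + 2*√2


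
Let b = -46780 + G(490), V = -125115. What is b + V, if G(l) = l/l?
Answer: -171894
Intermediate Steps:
G(l) = 1
b = -46779 (b = -46780 + 1 = -46779)
b + V = -46779 - 125115 = -171894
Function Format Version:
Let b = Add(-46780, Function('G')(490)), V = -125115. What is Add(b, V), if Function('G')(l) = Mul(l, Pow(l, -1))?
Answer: -171894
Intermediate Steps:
Function('G')(l) = 1
b = -46779 (b = Add(-46780, 1) = -46779)
Add(b, V) = Add(-46779, -125115) = -171894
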